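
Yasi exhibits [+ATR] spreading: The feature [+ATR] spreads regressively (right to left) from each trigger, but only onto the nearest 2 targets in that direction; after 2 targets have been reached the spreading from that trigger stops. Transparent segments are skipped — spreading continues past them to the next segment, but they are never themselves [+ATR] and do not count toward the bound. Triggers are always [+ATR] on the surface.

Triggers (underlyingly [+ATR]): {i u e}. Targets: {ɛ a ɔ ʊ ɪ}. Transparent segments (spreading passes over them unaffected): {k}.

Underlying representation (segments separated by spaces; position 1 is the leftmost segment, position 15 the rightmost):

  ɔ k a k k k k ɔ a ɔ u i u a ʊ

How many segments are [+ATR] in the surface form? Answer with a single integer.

From /u/ at 11 leftward: 10 /ɔ/ → [+ATR]; 9 /a/ → [+ATR]; bound reached.
From /i/ at 12 leftward: 11 /u/ is itself a trigger — this domain ends here.
From /u/ at 13 leftward: 12 /i/ is itself a trigger — this domain ends here.
Targets with no active source: positions 1 3 8 14 15 stay [-ATR].
[+ATR] positions on the surface: 9 10 11 12 13.

5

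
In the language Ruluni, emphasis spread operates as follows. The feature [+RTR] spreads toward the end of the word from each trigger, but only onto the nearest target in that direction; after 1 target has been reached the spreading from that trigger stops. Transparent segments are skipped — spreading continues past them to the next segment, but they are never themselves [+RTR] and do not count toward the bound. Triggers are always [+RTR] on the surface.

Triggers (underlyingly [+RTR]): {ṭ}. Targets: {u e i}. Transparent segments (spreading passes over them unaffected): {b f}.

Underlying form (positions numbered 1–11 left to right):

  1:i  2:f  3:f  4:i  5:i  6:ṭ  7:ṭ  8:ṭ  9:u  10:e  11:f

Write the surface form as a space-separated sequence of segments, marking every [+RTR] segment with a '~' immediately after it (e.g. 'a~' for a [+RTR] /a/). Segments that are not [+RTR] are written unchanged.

From /ṭ/ at 6 rightward: 7 /ṭ/ is itself a trigger — this domain ends here.
From /ṭ/ at 7 rightward: 8 /ṭ/ is itself a trigger — this domain ends here.
From /ṭ/ at 8 rightward: 9 /u/ → [+RTR]; bound reached.
Targets with no active source: positions 1 4 5 10 stay [-emphatic].
[+RTR] positions on the surface: 6 7 8 9.

i f f i i ṭ~ ṭ~ ṭ~ u~ e f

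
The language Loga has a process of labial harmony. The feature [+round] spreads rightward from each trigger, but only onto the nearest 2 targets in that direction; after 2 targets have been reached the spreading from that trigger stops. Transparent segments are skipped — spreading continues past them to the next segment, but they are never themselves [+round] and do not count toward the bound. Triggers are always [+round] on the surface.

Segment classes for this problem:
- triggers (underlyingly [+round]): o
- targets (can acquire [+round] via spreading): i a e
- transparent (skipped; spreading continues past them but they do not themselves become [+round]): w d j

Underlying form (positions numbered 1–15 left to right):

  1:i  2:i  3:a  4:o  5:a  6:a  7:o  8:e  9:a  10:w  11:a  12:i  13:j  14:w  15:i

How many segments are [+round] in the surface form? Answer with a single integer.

6

From /o/ at 4 rightward: 5 /a/ → [+round]; 6 /a/ → [+round]; bound reached.
From /o/ at 7 rightward: 8 /e/ → [+round]; 9 /a/ → [+round]; bound reached.
Targets with no active source: positions 1 2 3 11 12 15 stay [-round].
[+round] positions on the surface: 4 5 6 7 8 9.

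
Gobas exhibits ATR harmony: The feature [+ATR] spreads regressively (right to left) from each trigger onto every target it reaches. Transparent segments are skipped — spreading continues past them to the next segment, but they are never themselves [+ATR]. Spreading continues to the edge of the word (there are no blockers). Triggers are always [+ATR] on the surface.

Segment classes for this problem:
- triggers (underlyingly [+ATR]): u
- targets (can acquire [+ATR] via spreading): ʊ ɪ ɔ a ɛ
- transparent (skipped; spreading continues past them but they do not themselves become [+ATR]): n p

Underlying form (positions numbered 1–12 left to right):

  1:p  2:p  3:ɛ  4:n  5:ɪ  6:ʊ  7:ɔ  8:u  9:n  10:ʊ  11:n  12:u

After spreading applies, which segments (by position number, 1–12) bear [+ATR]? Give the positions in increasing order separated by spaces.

From /u/ at 8 leftward: 7 /ɔ/ → [+ATR]; 6 /ʊ/ → [+ATR]; 5 /ɪ/ → [+ATR]; 4 /n/ transparent; 3 /ɛ/ → [+ATR]; 2 /p/ transparent; 1 /p/ transparent; word edge.
From /u/ at 12 leftward: 11 /n/ transparent; 10 /ʊ/ → [+ATR]; 9 /n/ transparent; 8 /u/ is itself a trigger — this domain ends here.

3 5 6 7 8 10 12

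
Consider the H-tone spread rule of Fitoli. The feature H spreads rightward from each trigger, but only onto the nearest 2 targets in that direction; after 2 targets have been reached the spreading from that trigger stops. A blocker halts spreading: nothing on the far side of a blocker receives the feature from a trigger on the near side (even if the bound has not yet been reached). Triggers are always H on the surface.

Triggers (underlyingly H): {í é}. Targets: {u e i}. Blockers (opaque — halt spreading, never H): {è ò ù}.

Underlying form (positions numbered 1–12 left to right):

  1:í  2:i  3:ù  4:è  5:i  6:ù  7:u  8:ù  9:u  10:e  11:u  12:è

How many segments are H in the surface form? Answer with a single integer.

2

From /í/ at 1 rightward: 2 /i/ → H; 3 /ù/ blocks.
Targets with no active source: positions 5 7 9 10 11 stay [-high tone].
H positions on the surface: 1 2.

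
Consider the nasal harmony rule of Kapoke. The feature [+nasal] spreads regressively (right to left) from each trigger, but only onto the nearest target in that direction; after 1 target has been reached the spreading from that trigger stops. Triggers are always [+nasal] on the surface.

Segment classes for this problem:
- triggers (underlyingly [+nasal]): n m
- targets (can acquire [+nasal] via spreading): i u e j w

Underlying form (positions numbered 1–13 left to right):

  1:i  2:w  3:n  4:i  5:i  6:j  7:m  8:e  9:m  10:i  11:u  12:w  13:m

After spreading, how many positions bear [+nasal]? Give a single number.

From /n/ at 3 leftward: 2 /w/ → [+nasal]; bound reached.
From /m/ at 7 leftward: 6 /j/ → [+nasal]; bound reached.
From /m/ at 9 leftward: 8 /e/ → [+nasal]; bound reached.
From /m/ at 13 leftward: 12 /w/ → [+nasal]; bound reached.
Targets with no active source: positions 1 4 5 10 11 stay [-nasal].
[+nasal] positions on the surface: 2 3 6 7 8 9 12 13.

8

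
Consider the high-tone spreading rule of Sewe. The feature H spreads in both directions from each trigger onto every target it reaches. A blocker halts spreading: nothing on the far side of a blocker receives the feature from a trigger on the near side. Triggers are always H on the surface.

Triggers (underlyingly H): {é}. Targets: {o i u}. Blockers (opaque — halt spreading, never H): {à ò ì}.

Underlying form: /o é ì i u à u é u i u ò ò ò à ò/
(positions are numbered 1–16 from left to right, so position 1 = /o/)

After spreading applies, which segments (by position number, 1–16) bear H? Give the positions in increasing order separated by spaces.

From /é/ at 2 rightward: 3 /ì/ blocks.
From /é/ at 2 leftward: 1 /o/ → H; word edge.
From /é/ at 8 rightward: 9 /u/ → H; 10 /i/ → H; 11 /u/ → H; 12 /ò/ blocks.
From /é/ at 8 leftward: 7 /u/ → H; 6 /à/ blocks.
Targets with no active source: positions 4 5 stay [-high tone].

1 2 7 8 9 10 11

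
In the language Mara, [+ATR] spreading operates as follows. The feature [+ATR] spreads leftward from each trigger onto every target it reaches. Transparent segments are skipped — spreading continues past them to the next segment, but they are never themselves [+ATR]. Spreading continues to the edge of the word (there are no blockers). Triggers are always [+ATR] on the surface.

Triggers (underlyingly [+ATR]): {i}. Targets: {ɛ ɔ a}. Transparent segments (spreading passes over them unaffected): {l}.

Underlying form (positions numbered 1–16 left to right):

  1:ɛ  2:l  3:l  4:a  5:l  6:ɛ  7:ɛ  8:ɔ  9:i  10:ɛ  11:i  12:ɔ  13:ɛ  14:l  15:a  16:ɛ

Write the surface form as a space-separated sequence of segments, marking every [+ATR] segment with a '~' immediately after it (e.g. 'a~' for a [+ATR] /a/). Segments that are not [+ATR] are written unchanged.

ɛ~ l l a~ l ɛ~ ɛ~ ɔ~ i~ ɛ~ i~ ɔ ɛ l a ɛ

From /i/ at 9 leftward: 8 /ɔ/ → [+ATR]; 7 /ɛ/ → [+ATR]; 6 /ɛ/ → [+ATR]; 5 /l/ transparent; 4 /a/ → [+ATR]; 3 /l/ transparent; 2 /l/ transparent; 1 /ɛ/ → [+ATR]; word edge.
From /i/ at 11 leftward: 10 /ɛ/ → [+ATR]; 9 /i/ is itself a trigger — this domain ends here.
Targets with no active source: positions 12 13 15 16 stay [-ATR].
[+ATR] positions on the surface: 1 4 6 7 8 9 10 11.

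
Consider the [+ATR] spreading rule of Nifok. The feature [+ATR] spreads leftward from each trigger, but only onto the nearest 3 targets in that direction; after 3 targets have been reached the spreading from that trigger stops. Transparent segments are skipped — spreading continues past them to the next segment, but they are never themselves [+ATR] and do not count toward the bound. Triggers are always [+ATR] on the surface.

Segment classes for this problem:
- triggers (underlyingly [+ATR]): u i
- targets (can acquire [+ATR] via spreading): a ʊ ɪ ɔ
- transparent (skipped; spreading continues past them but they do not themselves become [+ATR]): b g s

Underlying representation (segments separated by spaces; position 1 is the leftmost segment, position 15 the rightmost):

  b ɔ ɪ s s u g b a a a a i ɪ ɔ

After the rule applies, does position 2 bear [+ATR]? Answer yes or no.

From /u/ at 6 leftward: 5 /s/ transparent; 4 /s/ transparent; 3 /ɪ/ → [+ATR]; 2 /ɔ/ → [+ATR]; 1 /b/ transparent; word edge.
From /i/ at 13 leftward: 12 /a/ → [+ATR]; 11 /a/ → [+ATR]; 10 /a/ → [+ATR]; bound reached.
Targets with no active source: positions 9 14 15 stay [-ATR].
[+ATR] positions on the surface: 2 3 6 10 11 12 13.

yes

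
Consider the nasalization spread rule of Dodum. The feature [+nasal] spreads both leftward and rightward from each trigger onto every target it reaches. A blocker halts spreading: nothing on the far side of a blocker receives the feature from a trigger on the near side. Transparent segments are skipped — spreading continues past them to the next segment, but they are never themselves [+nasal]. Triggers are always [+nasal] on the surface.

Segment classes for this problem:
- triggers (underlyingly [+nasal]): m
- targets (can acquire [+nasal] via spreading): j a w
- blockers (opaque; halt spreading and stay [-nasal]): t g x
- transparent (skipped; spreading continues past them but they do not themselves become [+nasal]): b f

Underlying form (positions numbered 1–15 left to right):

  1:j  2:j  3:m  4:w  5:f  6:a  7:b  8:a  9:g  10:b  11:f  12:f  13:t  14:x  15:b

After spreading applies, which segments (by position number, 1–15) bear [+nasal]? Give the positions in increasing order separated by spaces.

1 2 3 4 6 8

From /m/ at 3 rightward: 4 /w/ → [+nasal]; 5 /f/ transparent; 6 /a/ → [+nasal]; 7 /b/ transparent; 8 /a/ → [+nasal]; 9 /g/ blocks.
From /m/ at 3 leftward: 2 /j/ → [+nasal]; 1 /j/ → [+nasal]; word edge.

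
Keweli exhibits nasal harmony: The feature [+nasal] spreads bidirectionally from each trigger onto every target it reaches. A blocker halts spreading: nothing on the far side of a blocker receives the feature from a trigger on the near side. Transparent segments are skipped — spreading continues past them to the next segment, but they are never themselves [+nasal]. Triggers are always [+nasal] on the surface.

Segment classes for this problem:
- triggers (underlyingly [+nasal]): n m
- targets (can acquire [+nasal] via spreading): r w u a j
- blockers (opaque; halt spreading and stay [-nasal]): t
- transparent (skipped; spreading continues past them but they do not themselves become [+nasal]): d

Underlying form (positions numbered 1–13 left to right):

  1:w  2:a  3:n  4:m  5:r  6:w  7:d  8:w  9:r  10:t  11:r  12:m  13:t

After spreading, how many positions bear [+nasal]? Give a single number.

From /n/ at 3 rightward: 4 /m/ is itself a trigger — this domain ends here.
From /n/ at 3 leftward: 2 /a/ → [+nasal]; 1 /w/ → [+nasal]; word edge.
From /m/ at 4 rightward: 5 /r/ → [+nasal]; 6 /w/ → [+nasal]; 7 /d/ transparent; 8 /w/ → [+nasal]; 9 /r/ → [+nasal]; 10 /t/ blocks.
From /m/ at 4 leftward: 3 /n/ is itself a trigger — this domain ends here.
From /m/ at 12 rightward: 13 /t/ blocks.
From /m/ at 12 leftward: 11 /r/ → [+nasal]; 10 /t/ blocks.
[+nasal] positions on the surface: 1 2 3 4 5 6 8 9 11 12.

10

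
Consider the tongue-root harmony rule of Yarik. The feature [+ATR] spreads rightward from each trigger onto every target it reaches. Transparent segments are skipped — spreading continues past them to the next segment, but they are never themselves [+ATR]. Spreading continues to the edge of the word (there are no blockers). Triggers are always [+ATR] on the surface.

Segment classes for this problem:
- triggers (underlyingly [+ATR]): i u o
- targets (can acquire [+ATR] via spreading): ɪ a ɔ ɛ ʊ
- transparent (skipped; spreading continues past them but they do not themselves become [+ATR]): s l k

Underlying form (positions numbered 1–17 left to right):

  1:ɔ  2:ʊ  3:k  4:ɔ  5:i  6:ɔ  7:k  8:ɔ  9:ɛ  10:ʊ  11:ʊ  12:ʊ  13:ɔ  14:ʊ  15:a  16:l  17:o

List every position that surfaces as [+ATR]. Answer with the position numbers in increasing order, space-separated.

5 6 8 9 10 11 12 13 14 15 17

From /i/ at 5 rightward: 6 /ɔ/ → [+ATR]; 7 /k/ transparent; 8 /ɔ/ → [+ATR]; 9 /ɛ/ → [+ATR]; 10 /ʊ/ → [+ATR]; 11 /ʊ/ → [+ATR]; 12 /ʊ/ → [+ATR]; 13 /ɔ/ → [+ATR]; 14 /ʊ/ → [+ATR]; 15 /a/ → [+ATR]; 16 /l/ transparent; 17 /o/ is itself a trigger — this domain ends here.
From /o/ at 17 rightward: word edge.
Targets with no active source: positions 1 2 4 stay [-ATR].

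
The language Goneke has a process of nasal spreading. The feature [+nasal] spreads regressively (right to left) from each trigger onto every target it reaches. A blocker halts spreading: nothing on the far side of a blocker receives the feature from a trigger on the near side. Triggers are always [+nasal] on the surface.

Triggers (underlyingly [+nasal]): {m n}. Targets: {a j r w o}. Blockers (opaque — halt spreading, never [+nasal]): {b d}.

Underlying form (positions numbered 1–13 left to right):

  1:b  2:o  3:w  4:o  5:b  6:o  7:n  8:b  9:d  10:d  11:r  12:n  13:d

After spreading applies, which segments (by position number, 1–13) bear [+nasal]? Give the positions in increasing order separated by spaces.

6 7 11 12

From /n/ at 7 leftward: 6 /o/ → [+nasal]; 5 /b/ blocks.
From /n/ at 12 leftward: 11 /r/ → [+nasal]; 10 /d/ blocks.
Targets with no active source: positions 2 3 4 stay [-nasal].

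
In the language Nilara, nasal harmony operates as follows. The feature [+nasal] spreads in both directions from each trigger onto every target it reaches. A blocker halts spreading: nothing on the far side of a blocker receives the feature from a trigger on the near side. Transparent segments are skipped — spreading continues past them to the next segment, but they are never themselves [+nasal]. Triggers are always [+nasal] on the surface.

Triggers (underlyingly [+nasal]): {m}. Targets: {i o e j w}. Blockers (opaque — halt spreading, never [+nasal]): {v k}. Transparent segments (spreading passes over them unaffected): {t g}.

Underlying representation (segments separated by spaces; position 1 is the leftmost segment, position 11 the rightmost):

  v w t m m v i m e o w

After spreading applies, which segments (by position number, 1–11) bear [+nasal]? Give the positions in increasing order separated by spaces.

2 4 5 7 8 9 10 11

From /m/ at 4 rightward: 5 /m/ is itself a trigger — this domain ends here.
From /m/ at 4 leftward: 3 /t/ transparent; 2 /w/ → [+nasal]; 1 /v/ blocks.
From /m/ at 5 rightward: 6 /v/ blocks.
From /m/ at 5 leftward: 4 /m/ is itself a trigger — this domain ends here.
From /m/ at 8 rightward: 9 /e/ → [+nasal]; 10 /o/ → [+nasal]; 11 /w/ → [+nasal]; word edge.
From /m/ at 8 leftward: 7 /i/ → [+nasal]; 6 /v/ blocks.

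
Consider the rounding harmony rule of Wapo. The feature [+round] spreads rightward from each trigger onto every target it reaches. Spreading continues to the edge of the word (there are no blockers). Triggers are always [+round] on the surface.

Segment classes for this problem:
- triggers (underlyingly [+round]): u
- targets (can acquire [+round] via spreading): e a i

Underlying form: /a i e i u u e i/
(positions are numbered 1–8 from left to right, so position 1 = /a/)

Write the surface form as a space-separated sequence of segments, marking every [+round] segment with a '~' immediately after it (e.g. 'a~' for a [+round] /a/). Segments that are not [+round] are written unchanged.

a i e i u~ u~ e~ i~

From /u/ at 5 rightward: 6 /u/ is itself a trigger — this domain ends here.
From /u/ at 6 rightward: 7 /e/ → [+round]; 8 /i/ → [+round]; word edge.
Targets with no active source: positions 1 2 3 4 stay [-round].
[+round] positions on the surface: 5 6 7 8.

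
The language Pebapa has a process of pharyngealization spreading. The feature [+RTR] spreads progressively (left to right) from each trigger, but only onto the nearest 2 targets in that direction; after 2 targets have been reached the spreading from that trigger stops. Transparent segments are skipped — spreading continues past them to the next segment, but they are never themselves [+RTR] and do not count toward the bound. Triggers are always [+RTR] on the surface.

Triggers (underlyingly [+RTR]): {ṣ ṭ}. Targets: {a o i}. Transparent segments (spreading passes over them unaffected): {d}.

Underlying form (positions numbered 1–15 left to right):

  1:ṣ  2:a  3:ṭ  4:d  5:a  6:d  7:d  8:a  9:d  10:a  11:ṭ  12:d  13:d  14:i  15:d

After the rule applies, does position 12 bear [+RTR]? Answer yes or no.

From /ṣ/ at 1 rightward: 2 /a/ → [+RTR]; 3 /ṭ/ is itself a trigger — this domain ends here.
From /ṭ/ at 3 rightward: 4 /d/ transparent; 5 /a/ → [+RTR]; 6 /d/ transparent; 7 /d/ transparent; 8 /a/ → [+RTR]; bound reached.
From /ṭ/ at 11 rightward: 12 /d/ transparent; 13 /d/ transparent; 14 /i/ → [+RTR]; 15 /d/ transparent; word edge.
Target with no active source: position 10 stays [-emphatic].
[+RTR] positions on the surface: 1 2 3 5 8 11 14.

no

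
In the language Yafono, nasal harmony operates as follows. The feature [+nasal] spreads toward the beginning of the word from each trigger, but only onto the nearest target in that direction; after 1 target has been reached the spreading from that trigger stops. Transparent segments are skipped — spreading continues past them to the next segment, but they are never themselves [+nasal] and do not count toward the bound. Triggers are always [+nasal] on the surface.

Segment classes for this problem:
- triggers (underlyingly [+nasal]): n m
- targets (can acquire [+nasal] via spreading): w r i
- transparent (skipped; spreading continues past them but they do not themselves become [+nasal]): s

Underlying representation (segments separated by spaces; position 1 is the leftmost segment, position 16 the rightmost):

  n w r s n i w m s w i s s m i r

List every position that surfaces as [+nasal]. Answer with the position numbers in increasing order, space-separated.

From /n/ at 1 leftward: word edge.
From /n/ at 5 leftward: 4 /s/ transparent; 3 /r/ → [+nasal]; bound reached.
From /m/ at 8 leftward: 7 /w/ → [+nasal]; bound reached.
From /m/ at 14 leftward: 13 /s/ transparent; 12 /s/ transparent; 11 /i/ → [+nasal]; bound reached.
Targets with no active source: positions 2 6 10 15 16 stay [-nasal].

1 3 5 7 8 11 14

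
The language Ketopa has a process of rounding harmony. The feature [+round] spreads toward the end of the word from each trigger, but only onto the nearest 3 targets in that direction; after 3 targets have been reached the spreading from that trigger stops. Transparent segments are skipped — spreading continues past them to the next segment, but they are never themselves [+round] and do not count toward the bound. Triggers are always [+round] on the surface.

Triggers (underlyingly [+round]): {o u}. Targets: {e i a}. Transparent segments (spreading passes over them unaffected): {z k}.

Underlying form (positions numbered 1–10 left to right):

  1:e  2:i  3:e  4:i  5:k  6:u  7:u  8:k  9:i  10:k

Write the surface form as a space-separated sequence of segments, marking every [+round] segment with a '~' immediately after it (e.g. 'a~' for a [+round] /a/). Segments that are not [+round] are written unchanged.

e i e i k u~ u~ k i~ k

From /u/ at 6 rightward: 7 /u/ is itself a trigger — this domain ends here.
From /u/ at 7 rightward: 8 /k/ transparent; 9 /i/ → [+round]; 10 /k/ transparent; word edge.
Targets with no active source: positions 1 2 3 4 stay [-round].
[+round] positions on the surface: 6 7 9.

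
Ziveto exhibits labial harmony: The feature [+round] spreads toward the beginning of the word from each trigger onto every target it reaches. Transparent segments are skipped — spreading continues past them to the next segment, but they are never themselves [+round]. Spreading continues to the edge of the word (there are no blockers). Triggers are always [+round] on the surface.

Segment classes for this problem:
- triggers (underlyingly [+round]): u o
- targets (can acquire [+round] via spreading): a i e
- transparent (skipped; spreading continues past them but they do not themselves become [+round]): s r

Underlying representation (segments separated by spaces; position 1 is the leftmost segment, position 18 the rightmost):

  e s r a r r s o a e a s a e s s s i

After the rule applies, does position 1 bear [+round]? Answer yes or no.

From /o/ at 8 leftward: 7 /s/ transparent; 6 /r/ transparent; 5 /r/ transparent; 4 /a/ → [+round]; 3 /r/ transparent; 2 /s/ transparent; 1 /e/ → [+round]; word edge.
Targets with no active source: positions 9 10 11 13 14 18 stay [-round].
[+round] positions on the surface: 1 4 8.

yes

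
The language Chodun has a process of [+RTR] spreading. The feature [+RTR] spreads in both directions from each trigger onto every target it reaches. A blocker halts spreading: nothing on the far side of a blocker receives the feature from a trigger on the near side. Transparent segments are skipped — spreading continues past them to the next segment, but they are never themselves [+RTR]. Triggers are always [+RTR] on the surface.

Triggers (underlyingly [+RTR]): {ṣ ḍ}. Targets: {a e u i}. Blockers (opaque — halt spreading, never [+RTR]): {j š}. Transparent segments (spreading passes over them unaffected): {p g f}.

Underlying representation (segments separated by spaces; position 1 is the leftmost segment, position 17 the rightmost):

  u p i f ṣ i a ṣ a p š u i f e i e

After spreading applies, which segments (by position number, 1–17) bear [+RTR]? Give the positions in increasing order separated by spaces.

From /ṣ/ at 5 rightward: 6 /i/ → [+RTR]; 7 /a/ → [+RTR]; 8 /ṣ/ is itself a trigger — this domain ends here.
From /ṣ/ at 5 leftward: 4 /f/ transparent; 3 /i/ → [+RTR]; 2 /p/ transparent; 1 /u/ → [+RTR]; word edge.
From /ṣ/ at 8 rightward: 9 /a/ → [+RTR]; 10 /p/ transparent; 11 /š/ blocks.
From /ṣ/ at 8 leftward: 7 /a/ → [+RTR]; 6 /i/ → [+RTR]; 5 /ṣ/ is itself a trigger — this domain ends here.
Targets with no active source: positions 12 13 15 16 17 stay [-emphatic].

1 3 5 6 7 8 9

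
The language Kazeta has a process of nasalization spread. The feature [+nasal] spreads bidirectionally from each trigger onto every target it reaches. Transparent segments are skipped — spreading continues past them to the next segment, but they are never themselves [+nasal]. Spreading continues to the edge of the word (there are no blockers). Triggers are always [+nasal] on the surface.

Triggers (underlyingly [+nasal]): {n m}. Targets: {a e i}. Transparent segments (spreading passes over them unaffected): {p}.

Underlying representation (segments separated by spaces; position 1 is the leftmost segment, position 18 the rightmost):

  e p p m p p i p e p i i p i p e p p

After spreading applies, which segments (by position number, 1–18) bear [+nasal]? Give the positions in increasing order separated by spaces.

1 4 7 9 11 12 14 16

From /m/ at 4 rightward: 5 /p/ transparent; 6 /p/ transparent; 7 /i/ → [+nasal]; 8 /p/ transparent; 9 /e/ → [+nasal]; 10 /p/ transparent; 11 /i/ → [+nasal]; 12 /i/ → [+nasal]; 13 /p/ transparent; 14 /i/ → [+nasal]; 15 /p/ transparent; 16 /e/ → [+nasal]; 17 /p/ transparent; 18 /p/ transparent; word edge.
From /m/ at 4 leftward: 3 /p/ transparent; 2 /p/ transparent; 1 /e/ → [+nasal]; word edge.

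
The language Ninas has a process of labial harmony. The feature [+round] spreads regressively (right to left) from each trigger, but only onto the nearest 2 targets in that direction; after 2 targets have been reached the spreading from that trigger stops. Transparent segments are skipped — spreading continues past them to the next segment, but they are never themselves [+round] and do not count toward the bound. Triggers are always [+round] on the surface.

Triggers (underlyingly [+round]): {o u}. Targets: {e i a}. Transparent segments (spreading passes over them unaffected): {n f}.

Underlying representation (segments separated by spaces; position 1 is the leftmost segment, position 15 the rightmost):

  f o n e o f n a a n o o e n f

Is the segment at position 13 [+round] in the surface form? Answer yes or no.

no

From /o/ at 2 leftward: 1 /f/ transparent; word edge.
From /o/ at 5 leftward: 4 /e/ → [+round]; 3 /n/ transparent; 2 /o/ is itself a trigger — this domain ends here.
From /o/ at 11 leftward: 10 /n/ transparent; 9 /a/ → [+round]; 8 /a/ → [+round]; bound reached.
From /o/ at 12 leftward: 11 /o/ is itself a trigger — this domain ends here.
Target with no active source: position 13 stays [-round].
[+round] positions on the surface: 2 4 5 8 9 11 12.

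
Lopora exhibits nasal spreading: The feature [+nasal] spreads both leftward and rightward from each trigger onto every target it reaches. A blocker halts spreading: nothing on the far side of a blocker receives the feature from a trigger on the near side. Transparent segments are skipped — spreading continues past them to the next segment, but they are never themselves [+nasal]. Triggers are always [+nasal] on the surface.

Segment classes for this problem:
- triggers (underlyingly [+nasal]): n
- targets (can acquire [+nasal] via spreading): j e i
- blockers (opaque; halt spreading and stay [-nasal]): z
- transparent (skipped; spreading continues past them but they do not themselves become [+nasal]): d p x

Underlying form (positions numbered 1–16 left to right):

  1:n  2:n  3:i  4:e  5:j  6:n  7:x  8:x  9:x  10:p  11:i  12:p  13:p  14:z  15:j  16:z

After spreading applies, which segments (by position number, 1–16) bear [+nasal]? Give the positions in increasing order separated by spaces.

From /n/ at 1 rightward: 2 /n/ is itself a trigger — this domain ends here.
From /n/ at 1 leftward: word edge.
From /n/ at 2 rightward: 3 /i/ → [+nasal]; 4 /e/ → [+nasal]; 5 /j/ → [+nasal]; 6 /n/ is itself a trigger — this domain ends here.
From /n/ at 2 leftward: 1 /n/ is itself a trigger — this domain ends here.
From /n/ at 6 rightward: 7 /x/ transparent; 8 /x/ transparent; 9 /x/ transparent; 10 /p/ transparent; 11 /i/ → [+nasal]; 12 /p/ transparent; 13 /p/ transparent; 14 /z/ blocks.
From /n/ at 6 leftward: 5 /j/ → [+nasal]; 4 /e/ → [+nasal]; 3 /i/ → [+nasal]; 2 /n/ is itself a trigger — this domain ends here.
Target with no active source: position 15 stays [-nasal].

1 2 3 4 5 6 11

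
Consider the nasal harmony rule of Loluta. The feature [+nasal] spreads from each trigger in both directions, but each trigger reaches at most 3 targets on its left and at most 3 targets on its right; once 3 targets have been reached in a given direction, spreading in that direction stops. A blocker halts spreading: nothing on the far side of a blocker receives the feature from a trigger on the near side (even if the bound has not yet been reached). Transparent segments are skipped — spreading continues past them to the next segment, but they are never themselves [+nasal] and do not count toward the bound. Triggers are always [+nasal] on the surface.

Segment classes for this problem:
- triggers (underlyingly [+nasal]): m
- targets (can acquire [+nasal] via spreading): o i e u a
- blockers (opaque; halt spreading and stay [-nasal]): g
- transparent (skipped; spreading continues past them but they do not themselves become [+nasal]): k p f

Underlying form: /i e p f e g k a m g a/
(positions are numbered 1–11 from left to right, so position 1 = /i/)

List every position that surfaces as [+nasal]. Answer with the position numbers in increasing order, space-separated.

8 9

From /m/ at 9 rightward: 10 /g/ blocks.
From /m/ at 9 leftward: 8 /a/ → [+nasal]; 7 /k/ transparent; 6 /g/ blocks.
Targets with no active source: positions 1 2 5 11 stay [-nasal].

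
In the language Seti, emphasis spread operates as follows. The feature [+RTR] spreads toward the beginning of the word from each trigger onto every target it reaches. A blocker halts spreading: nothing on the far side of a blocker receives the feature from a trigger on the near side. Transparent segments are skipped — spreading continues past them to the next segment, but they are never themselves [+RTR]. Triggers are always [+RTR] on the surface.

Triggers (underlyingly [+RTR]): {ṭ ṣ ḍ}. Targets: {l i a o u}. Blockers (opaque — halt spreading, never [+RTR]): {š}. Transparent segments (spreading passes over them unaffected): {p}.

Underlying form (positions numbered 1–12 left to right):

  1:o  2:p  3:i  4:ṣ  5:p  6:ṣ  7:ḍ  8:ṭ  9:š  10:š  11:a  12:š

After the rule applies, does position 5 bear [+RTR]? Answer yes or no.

From /ṣ/ at 4 leftward: 3 /i/ → [+RTR]; 2 /p/ transparent; 1 /o/ → [+RTR]; word edge.
From /ṣ/ at 6 leftward: 5 /p/ transparent; 4 /ṣ/ is itself a trigger — this domain ends here.
From /ḍ/ at 7 leftward: 6 /ṣ/ is itself a trigger — this domain ends here.
From /ṭ/ at 8 leftward: 7 /ḍ/ is itself a trigger — this domain ends here.
Target with no active source: position 11 stays [-emphatic].
[+RTR] positions on the surface: 1 3 4 6 7 8.

no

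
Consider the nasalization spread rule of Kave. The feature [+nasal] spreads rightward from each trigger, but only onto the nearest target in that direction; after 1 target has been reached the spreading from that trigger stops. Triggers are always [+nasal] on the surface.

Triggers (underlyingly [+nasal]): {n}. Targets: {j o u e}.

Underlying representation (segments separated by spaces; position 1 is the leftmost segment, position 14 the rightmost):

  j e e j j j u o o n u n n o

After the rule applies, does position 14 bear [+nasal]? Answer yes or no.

yes

From /n/ at 10 rightward: 11 /u/ → [+nasal]; bound reached.
From /n/ at 12 rightward: 13 /n/ is itself a trigger — this domain ends here.
From /n/ at 13 rightward: 14 /o/ → [+nasal]; bound reached.
Targets with no active source: positions 1 2 3 4 5 6 7 8 9 stay [-nasal].
[+nasal] positions on the surface: 10 11 12 13 14.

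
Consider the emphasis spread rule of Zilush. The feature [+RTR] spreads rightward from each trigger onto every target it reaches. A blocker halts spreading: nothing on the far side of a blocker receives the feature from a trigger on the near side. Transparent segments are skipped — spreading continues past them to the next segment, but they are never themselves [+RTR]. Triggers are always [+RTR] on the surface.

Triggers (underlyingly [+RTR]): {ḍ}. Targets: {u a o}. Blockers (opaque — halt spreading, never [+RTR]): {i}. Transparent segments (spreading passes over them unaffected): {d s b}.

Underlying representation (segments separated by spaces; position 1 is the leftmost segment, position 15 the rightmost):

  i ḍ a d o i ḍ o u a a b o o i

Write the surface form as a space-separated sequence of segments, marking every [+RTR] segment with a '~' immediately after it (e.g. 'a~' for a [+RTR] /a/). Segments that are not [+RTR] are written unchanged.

i ḍ~ a~ d o~ i ḍ~ o~ u~ a~ a~ b o~ o~ i

From /ḍ/ at 2 rightward: 3 /a/ → [+RTR]; 4 /d/ transparent; 5 /o/ → [+RTR]; 6 /i/ blocks.
From /ḍ/ at 7 rightward: 8 /o/ → [+RTR]; 9 /u/ → [+RTR]; 10 /a/ → [+RTR]; 11 /a/ → [+RTR]; 12 /b/ transparent; 13 /o/ → [+RTR]; 14 /o/ → [+RTR]; 15 /i/ blocks.
[+RTR] positions on the surface: 2 3 5 7 8 9 10 11 13 14.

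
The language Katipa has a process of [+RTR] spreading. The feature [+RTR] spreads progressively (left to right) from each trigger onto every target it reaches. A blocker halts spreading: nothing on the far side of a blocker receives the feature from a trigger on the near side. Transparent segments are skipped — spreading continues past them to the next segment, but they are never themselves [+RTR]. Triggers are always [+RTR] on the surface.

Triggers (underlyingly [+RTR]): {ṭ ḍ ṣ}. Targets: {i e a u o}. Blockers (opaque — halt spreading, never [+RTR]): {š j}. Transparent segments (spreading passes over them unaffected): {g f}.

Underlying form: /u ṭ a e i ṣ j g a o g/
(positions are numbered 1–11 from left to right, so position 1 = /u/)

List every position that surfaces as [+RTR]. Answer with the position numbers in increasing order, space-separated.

From /ṭ/ at 2 rightward: 3 /a/ → [+RTR]; 4 /e/ → [+RTR]; 5 /i/ → [+RTR]; 6 /ṣ/ is itself a trigger — this domain ends here.
From /ṣ/ at 6 rightward: 7 /j/ blocks.
Targets with no active source: positions 1 9 10 stay [-emphatic].

2 3 4 5 6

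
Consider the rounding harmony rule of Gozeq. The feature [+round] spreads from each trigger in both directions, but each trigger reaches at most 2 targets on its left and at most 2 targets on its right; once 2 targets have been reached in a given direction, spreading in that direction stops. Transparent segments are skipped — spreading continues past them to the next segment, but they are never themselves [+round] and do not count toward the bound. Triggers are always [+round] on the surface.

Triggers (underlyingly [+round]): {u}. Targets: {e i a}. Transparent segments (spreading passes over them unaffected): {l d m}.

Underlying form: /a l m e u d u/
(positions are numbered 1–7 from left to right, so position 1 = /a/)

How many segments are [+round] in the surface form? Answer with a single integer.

From /u/ at 5 rightward: 6 /d/ transparent; 7 /u/ is itself a trigger — this domain ends here.
From /u/ at 5 leftward: 4 /e/ → [+round]; 3 /m/ transparent; 2 /l/ transparent; 1 /a/ → [+round]; bound reached.
From /u/ at 7 rightward: word edge.
From /u/ at 7 leftward: 6 /d/ transparent; 5 /u/ is itself a trigger — this domain ends here.
[+round] positions on the surface: 1 4 5 7.

4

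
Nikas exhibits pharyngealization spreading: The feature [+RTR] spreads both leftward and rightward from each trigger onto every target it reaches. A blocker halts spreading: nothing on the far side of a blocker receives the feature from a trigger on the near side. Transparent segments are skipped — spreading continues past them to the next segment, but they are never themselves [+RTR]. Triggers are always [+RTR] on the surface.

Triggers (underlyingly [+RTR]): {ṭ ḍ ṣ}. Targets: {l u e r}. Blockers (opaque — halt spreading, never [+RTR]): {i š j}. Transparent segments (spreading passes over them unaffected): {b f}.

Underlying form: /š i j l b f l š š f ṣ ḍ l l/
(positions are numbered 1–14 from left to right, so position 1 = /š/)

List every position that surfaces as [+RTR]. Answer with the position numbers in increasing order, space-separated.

11 12 13 14

From /ṣ/ at 11 rightward: 12 /ḍ/ is itself a trigger — this domain ends here.
From /ṣ/ at 11 leftward: 10 /f/ transparent; 9 /š/ blocks.
From /ḍ/ at 12 rightward: 13 /l/ → [+RTR]; 14 /l/ → [+RTR]; word edge.
From /ḍ/ at 12 leftward: 11 /ṣ/ is itself a trigger — this domain ends here.
Targets with no active source: positions 4 7 stay [-emphatic].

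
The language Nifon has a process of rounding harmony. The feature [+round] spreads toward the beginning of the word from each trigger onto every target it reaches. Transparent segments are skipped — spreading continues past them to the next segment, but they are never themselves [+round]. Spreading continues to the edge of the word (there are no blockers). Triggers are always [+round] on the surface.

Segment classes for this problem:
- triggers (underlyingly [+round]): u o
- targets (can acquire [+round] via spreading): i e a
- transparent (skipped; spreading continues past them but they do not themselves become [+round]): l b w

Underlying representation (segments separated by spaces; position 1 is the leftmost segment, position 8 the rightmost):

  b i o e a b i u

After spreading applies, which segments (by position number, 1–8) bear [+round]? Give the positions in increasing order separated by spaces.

2 3 4 5 7 8

From /o/ at 3 leftward: 2 /i/ → [+round]; 1 /b/ transparent; word edge.
From /u/ at 8 leftward: 7 /i/ → [+round]; 6 /b/ transparent; 5 /a/ → [+round]; 4 /e/ → [+round]; 3 /o/ is itself a trigger — this domain ends here.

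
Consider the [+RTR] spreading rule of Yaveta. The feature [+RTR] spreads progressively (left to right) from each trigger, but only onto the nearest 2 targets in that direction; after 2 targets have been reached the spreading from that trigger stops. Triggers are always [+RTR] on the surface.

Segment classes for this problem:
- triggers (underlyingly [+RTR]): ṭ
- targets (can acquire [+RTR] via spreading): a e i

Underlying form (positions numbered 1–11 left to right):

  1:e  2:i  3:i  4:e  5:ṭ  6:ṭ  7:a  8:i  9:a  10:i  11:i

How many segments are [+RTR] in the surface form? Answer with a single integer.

4

From /ṭ/ at 5 rightward: 6 /ṭ/ is itself a trigger — this domain ends here.
From /ṭ/ at 6 rightward: 7 /a/ → [+RTR]; 8 /i/ → [+RTR]; bound reached.
Targets with no active source: positions 1 2 3 4 9 10 11 stay [-emphatic].
[+RTR] positions on the surface: 5 6 7 8.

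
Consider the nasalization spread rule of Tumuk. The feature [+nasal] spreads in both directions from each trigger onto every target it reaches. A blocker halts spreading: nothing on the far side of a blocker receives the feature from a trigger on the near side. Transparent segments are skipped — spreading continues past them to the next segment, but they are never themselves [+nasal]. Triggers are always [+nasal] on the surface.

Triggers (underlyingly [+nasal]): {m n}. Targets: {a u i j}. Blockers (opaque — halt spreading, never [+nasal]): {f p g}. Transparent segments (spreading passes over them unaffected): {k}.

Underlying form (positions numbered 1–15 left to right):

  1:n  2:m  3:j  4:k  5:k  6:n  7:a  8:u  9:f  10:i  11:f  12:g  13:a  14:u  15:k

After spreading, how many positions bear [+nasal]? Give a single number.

6

From /n/ at 1 rightward: 2 /m/ is itself a trigger — this domain ends here.
From /n/ at 1 leftward: word edge.
From /m/ at 2 rightward: 3 /j/ → [+nasal]; 4 /k/ transparent; 5 /k/ transparent; 6 /n/ is itself a trigger — this domain ends here.
From /m/ at 2 leftward: 1 /n/ is itself a trigger — this domain ends here.
From /n/ at 6 rightward: 7 /a/ → [+nasal]; 8 /u/ → [+nasal]; 9 /f/ blocks.
From /n/ at 6 leftward: 5 /k/ transparent; 4 /k/ transparent; 3 /j/ → [+nasal]; 2 /m/ is itself a trigger — this domain ends here.
Targets with no active source: positions 10 13 14 stay [-nasal].
[+nasal] positions on the surface: 1 2 3 6 7 8.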